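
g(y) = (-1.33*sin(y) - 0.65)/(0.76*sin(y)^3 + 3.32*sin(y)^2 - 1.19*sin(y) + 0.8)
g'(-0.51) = -0.56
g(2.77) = -1.35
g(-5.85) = -1.28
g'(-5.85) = 1.19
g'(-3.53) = -0.93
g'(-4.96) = 0.20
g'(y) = (-1.33*sin(y) - 0.65)*(-2.28*sin(y)^2*cos(y) - 6.64*sin(y)*cos(y) + 1.19*cos(y))/(0.76*sin(y)^3 + 3.32*sin(y)^2 - 1.19*sin(y) + 0.8)^2 - 1.33*cos(y)/(0.76*sin(y)^3 + 3.32*sin(y)^2 - 1.19*sin(y) + 0.8)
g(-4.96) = -0.56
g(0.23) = -1.34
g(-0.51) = -0.00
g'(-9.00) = 0.77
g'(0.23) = -1.01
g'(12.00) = -0.45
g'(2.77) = -0.79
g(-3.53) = -1.33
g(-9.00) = -0.06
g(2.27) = -0.77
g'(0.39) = 0.94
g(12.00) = 0.03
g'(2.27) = -0.79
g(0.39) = -1.33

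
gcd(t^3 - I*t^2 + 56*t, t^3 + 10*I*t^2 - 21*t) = t^2 + 7*I*t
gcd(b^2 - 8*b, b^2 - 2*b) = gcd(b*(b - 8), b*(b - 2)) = b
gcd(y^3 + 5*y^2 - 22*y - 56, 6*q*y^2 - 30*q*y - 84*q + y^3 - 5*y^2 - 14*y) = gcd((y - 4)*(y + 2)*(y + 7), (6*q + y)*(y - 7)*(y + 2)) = y + 2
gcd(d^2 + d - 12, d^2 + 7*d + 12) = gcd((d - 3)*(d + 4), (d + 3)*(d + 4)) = d + 4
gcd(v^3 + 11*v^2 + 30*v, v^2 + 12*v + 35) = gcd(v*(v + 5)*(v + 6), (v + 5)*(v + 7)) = v + 5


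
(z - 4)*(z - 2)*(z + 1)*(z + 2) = z^4 - 3*z^3 - 8*z^2 + 12*z + 16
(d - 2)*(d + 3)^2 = d^3 + 4*d^2 - 3*d - 18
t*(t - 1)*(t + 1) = t^3 - t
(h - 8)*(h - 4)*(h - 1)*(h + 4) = h^4 - 9*h^3 - 8*h^2 + 144*h - 128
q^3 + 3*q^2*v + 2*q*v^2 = q*(q + v)*(q + 2*v)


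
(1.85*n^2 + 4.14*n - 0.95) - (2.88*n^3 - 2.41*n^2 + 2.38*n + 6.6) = -2.88*n^3 + 4.26*n^2 + 1.76*n - 7.55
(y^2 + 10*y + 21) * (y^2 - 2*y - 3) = y^4 + 8*y^3 - 2*y^2 - 72*y - 63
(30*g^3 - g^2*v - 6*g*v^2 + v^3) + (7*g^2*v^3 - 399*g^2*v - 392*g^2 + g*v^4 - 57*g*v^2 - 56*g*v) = 30*g^3 + 7*g^2*v^3 - 400*g^2*v - 392*g^2 + g*v^4 - 63*g*v^2 - 56*g*v + v^3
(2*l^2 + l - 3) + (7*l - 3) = 2*l^2 + 8*l - 6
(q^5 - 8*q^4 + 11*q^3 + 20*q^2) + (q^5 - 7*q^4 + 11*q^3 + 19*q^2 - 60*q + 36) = 2*q^5 - 15*q^4 + 22*q^3 + 39*q^2 - 60*q + 36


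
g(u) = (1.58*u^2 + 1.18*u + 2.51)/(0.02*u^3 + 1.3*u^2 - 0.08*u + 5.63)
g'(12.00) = -0.02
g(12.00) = 1.08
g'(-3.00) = -0.15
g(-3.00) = 0.77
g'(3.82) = 0.02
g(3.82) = 1.18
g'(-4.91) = -0.09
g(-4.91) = 0.99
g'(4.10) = 0.01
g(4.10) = 1.19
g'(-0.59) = -0.01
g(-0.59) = 0.39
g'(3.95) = 0.02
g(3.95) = 1.19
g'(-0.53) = 0.01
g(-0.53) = 0.39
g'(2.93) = 0.07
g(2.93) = 1.14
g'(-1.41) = -0.18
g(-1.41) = 0.48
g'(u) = (3.16*u + 1.18)/(0.02*u^3 + 1.3*u^2 - 0.08*u + 5.63) + (-0.06*u^2 - 2.6*u + 0.08)*(1.58*u^2 + 1.18*u + 2.51)/(0.02*u^3 + 1.3*u^2 - 0.08*u + 5.63)^2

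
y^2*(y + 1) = y^3 + y^2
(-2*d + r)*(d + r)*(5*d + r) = -10*d^3 - 7*d^2*r + 4*d*r^2 + r^3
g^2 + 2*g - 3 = (g - 1)*(g + 3)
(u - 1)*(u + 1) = u^2 - 1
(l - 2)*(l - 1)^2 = l^3 - 4*l^2 + 5*l - 2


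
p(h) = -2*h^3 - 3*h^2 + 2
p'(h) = -6*h^2 - 6*h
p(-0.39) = 1.66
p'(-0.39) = 1.43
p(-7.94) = 814.00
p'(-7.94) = -330.62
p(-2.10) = 7.29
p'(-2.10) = -13.86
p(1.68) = -15.95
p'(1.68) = -27.01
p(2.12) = -30.54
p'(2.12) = -39.69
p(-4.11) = 90.18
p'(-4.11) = -76.69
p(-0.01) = 2.00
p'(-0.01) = 0.06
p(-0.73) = 1.18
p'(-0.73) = 1.18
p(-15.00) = 6077.00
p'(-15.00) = -1260.00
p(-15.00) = 6077.00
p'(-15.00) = -1260.00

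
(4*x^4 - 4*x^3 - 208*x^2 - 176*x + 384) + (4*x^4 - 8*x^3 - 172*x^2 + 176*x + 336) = 8*x^4 - 12*x^3 - 380*x^2 + 720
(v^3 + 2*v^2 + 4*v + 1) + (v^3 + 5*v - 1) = 2*v^3 + 2*v^2 + 9*v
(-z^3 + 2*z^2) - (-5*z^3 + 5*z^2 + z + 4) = 4*z^3 - 3*z^2 - z - 4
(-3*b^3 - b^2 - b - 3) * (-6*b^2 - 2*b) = 18*b^5 + 12*b^4 + 8*b^3 + 20*b^2 + 6*b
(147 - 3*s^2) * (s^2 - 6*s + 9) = -3*s^4 + 18*s^3 + 120*s^2 - 882*s + 1323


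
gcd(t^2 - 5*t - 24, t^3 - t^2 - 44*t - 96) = t^2 - 5*t - 24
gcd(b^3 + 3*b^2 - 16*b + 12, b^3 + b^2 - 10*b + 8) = b^2 - 3*b + 2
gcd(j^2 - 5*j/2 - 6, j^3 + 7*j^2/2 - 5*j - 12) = j + 3/2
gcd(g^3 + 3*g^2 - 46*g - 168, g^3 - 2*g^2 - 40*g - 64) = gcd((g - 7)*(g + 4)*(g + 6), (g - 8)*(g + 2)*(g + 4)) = g + 4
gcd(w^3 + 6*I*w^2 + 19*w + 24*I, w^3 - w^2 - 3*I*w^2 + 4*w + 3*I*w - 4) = w + I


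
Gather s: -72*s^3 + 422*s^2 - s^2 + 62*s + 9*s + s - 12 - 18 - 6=-72*s^3 + 421*s^2 + 72*s - 36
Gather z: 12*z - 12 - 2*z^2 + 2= -2*z^2 + 12*z - 10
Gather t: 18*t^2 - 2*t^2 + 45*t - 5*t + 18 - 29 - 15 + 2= 16*t^2 + 40*t - 24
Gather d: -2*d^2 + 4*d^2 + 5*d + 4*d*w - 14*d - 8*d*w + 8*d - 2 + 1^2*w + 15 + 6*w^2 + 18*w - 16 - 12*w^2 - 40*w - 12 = 2*d^2 + d*(-4*w - 1) - 6*w^2 - 21*w - 15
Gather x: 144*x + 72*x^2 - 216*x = 72*x^2 - 72*x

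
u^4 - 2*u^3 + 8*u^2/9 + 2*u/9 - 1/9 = (u - 1)^2*(u - 1/3)*(u + 1/3)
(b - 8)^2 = b^2 - 16*b + 64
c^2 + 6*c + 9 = (c + 3)^2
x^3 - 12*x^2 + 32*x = x*(x - 8)*(x - 4)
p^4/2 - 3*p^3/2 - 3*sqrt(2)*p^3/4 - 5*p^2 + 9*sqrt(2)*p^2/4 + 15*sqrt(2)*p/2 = p*(p/2 + 1)*(p - 5)*(p - 3*sqrt(2)/2)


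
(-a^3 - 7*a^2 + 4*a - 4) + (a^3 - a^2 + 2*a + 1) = -8*a^2 + 6*a - 3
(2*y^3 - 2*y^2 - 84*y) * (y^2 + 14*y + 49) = 2*y^5 + 26*y^4 - 14*y^3 - 1274*y^2 - 4116*y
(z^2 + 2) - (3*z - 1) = z^2 - 3*z + 3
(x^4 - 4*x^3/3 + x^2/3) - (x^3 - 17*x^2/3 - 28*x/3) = x^4 - 7*x^3/3 + 6*x^2 + 28*x/3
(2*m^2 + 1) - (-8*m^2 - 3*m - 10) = 10*m^2 + 3*m + 11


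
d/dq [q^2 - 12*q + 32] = 2*q - 12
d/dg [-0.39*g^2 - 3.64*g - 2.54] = -0.78*g - 3.64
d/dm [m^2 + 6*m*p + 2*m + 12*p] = 2*m + 6*p + 2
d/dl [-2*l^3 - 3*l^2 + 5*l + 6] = -6*l^2 - 6*l + 5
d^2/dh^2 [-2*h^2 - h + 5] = -4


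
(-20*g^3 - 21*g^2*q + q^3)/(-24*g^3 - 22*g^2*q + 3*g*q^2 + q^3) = (-20*g^2 - g*q + q^2)/(-24*g^2 + 2*g*q + q^2)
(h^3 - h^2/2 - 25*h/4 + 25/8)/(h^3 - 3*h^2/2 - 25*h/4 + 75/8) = (2*h - 1)/(2*h - 3)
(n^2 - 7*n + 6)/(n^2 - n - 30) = (n - 1)/(n + 5)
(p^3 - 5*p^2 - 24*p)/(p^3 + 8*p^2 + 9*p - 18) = p*(p - 8)/(p^2 + 5*p - 6)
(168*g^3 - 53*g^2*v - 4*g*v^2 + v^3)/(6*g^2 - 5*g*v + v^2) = (-56*g^2 - g*v + v^2)/(-2*g + v)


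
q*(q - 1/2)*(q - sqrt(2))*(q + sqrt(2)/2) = q^4 - sqrt(2)*q^3/2 - q^3/2 - q^2 + sqrt(2)*q^2/4 + q/2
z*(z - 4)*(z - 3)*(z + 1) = z^4 - 6*z^3 + 5*z^2 + 12*z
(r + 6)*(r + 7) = r^2 + 13*r + 42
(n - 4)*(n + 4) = n^2 - 16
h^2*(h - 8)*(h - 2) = h^4 - 10*h^3 + 16*h^2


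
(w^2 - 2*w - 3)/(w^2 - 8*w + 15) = (w + 1)/(w - 5)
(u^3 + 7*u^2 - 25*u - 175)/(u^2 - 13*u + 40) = (u^2 + 12*u + 35)/(u - 8)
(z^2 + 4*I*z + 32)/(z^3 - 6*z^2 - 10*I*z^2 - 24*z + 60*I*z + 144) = (z + 8*I)/(z^2 - 6*z*(1 + I) + 36*I)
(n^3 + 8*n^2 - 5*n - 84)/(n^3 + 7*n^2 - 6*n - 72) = (n + 7)/(n + 6)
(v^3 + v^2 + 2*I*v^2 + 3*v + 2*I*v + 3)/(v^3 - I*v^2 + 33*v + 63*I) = (v^2 + v*(1 - I) - I)/(v^2 - 4*I*v + 21)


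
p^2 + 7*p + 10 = (p + 2)*(p + 5)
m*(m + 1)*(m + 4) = m^3 + 5*m^2 + 4*m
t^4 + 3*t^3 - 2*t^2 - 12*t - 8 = (t - 2)*(t + 1)*(t + 2)^2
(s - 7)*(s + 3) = s^2 - 4*s - 21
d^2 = d^2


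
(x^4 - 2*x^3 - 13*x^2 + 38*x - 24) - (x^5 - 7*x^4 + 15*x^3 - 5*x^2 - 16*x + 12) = -x^5 + 8*x^4 - 17*x^3 - 8*x^2 + 54*x - 36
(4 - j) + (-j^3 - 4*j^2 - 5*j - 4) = -j^3 - 4*j^2 - 6*j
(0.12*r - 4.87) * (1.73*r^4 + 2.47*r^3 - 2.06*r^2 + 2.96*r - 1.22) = 0.2076*r^5 - 8.1287*r^4 - 12.2761*r^3 + 10.3874*r^2 - 14.5616*r + 5.9414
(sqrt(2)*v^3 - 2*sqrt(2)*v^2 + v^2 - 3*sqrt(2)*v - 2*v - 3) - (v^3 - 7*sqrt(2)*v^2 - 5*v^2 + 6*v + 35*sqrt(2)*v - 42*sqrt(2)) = -v^3 + sqrt(2)*v^3 + 6*v^2 + 5*sqrt(2)*v^2 - 38*sqrt(2)*v - 8*v - 3 + 42*sqrt(2)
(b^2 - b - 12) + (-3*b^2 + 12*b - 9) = -2*b^2 + 11*b - 21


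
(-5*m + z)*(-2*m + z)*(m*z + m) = 10*m^3*z + 10*m^3 - 7*m^2*z^2 - 7*m^2*z + m*z^3 + m*z^2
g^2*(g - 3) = g^3 - 3*g^2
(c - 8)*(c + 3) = c^2 - 5*c - 24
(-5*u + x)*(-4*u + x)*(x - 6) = 20*u^2*x - 120*u^2 - 9*u*x^2 + 54*u*x + x^3 - 6*x^2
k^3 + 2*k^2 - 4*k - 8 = (k - 2)*(k + 2)^2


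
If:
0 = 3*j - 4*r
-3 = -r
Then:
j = 4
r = 3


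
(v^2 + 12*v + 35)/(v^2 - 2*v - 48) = (v^2 + 12*v + 35)/(v^2 - 2*v - 48)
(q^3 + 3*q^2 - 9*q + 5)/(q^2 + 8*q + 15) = (q^2 - 2*q + 1)/(q + 3)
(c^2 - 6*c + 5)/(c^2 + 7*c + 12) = (c^2 - 6*c + 5)/(c^2 + 7*c + 12)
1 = 1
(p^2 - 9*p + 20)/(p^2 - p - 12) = (p - 5)/(p + 3)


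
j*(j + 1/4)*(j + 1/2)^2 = j^4 + 5*j^3/4 + j^2/2 + j/16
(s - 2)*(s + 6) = s^2 + 4*s - 12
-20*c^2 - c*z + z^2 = (-5*c + z)*(4*c + z)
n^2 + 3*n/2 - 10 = (n - 5/2)*(n + 4)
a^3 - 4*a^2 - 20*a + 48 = (a - 6)*(a - 2)*(a + 4)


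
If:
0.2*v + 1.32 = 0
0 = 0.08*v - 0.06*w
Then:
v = -6.60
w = -8.80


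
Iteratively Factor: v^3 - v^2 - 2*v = (v)*(v^2 - v - 2) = v*(v + 1)*(v - 2)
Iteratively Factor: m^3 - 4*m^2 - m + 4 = (m - 1)*(m^2 - 3*m - 4) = (m - 1)*(m + 1)*(m - 4)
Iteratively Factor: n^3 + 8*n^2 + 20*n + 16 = (n + 2)*(n^2 + 6*n + 8) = (n + 2)^2*(n + 4)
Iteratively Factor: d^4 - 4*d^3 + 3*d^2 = (d - 1)*(d^3 - 3*d^2) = d*(d - 1)*(d^2 - 3*d) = d*(d - 3)*(d - 1)*(d)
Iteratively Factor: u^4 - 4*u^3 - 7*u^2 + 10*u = (u - 5)*(u^3 + u^2 - 2*u) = u*(u - 5)*(u^2 + u - 2) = u*(u - 5)*(u - 1)*(u + 2)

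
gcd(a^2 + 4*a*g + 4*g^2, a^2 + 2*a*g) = a + 2*g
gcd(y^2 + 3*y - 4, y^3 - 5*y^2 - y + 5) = y - 1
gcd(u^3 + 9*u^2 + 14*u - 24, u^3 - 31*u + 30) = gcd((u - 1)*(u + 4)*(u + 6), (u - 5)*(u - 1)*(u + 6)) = u^2 + 5*u - 6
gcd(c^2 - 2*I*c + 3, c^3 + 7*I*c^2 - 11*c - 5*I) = c + I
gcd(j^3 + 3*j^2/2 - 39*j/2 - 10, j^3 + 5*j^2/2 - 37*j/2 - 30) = j^2 + j - 20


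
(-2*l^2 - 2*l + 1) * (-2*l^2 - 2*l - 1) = 4*l^4 + 8*l^3 + 4*l^2 - 1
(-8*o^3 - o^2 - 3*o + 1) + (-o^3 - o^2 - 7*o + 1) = -9*o^3 - 2*o^2 - 10*o + 2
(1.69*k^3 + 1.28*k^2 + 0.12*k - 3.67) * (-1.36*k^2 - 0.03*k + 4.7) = -2.2984*k^5 - 1.7915*k^4 + 7.7414*k^3 + 11.0036*k^2 + 0.6741*k - 17.249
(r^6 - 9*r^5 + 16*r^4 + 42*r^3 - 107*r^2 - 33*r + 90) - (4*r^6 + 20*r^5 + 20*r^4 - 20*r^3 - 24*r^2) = -3*r^6 - 29*r^5 - 4*r^4 + 62*r^3 - 83*r^2 - 33*r + 90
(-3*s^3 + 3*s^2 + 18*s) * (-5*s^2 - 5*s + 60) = 15*s^5 - 285*s^3 + 90*s^2 + 1080*s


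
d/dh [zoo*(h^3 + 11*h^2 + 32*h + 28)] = zoo*(h^2 + h + 1)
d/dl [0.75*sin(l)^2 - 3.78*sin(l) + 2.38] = (1.5*sin(l) - 3.78)*cos(l)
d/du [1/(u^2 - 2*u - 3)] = 2*(1 - u)/(-u^2 + 2*u + 3)^2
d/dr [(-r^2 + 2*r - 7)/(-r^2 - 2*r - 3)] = 4*(r^2 - 2*r - 5)/(r^4 + 4*r^3 + 10*r^2 + 12*r + 9)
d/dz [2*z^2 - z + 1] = 4*z - 1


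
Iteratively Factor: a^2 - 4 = (a - 2)*(a + 2)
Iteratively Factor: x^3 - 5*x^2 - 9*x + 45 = (x - 3)*(x^2 - 2*x - 15) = (x - 3)*(x + 3)*(x - 5)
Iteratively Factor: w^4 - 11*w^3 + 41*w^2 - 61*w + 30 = (w - 5)*(w^3 - 6*w^2 + 11*w - 6) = (w - 5)*(w - 1)*(w^2 - 5*w + 6) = (w - 5)*(w - 2)*(w - 1)*(w - 3)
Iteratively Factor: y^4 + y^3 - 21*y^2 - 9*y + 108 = (y + 4)*(y^3 - 3*y^2 - 9*y + 27) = (y + 3)*(y + 4)*(y^2 - 6*y + 9) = (y - 3)*(y + 3)*(y + 4)*(y - 3)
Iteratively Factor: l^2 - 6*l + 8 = (l - 2)*(l - 4)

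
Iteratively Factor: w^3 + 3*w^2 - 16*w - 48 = (w + 3)*(w^2 - 16) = (w + 3)*(w + 4)*(w - 4)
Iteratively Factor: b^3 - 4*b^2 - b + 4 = (b - 1)*(b^2 - 3*b - 4) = (b - 4)*(b - 1)*(b + 1)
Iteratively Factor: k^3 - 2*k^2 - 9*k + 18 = (k - 3)*(k^2 + k - 6) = (k - 3)*(k - 2)*(k + 3)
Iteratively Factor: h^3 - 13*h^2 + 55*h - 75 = (h - 3)*(h^2 - 10*h + 25) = (h - 5)*(h - 3)*(h - 5)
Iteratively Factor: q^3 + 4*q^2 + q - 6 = (q - 1)*(q^2 + 5*q + 6) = (q - 1)*(q + 2)*(q + 3)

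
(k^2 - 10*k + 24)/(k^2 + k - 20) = (k - 6)/(k + 5)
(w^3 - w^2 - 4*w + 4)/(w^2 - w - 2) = (w^2 + w - 2)/(w + 1)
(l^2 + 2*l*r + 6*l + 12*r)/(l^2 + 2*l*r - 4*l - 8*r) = (l + 6)/(l - 4)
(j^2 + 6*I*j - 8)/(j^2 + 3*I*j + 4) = (j + 2*I)/(j - I)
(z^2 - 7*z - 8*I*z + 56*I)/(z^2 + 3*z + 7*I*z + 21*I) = (z^2 - z*(7 + 8*I) + 56*I)/(z^2 + z*(3 + 7*I) + 21*I)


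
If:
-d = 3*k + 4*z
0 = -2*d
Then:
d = 0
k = -4*z/3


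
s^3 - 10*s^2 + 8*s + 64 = (s - 8)*(s - 4)*(s + 2)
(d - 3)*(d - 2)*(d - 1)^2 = d^4 - 7*d^3 + 17*d^2 - 17*d + 6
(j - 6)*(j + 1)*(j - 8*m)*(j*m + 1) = j^4*m - 8*j^3*m^2 - 5*j^3*m + j^3 + 40*j^2*m^2 - 14*j^2*m - 5*j^2 + 48*j*m^2 + 40*j*m - 6*j + 48*m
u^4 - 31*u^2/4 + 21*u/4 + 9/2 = (u - 2)*(u - 3/2)*(u + 1/2)*(u + 3)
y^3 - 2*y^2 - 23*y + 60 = (y - 4)*(y - 3)*(y + 5)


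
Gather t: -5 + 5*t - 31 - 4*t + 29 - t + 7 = 0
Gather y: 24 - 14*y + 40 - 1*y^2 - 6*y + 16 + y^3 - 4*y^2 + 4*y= y^3 - 5*y^2 - 16*y + 80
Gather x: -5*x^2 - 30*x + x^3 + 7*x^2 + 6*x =x^3 + 2*x^2 - 24*x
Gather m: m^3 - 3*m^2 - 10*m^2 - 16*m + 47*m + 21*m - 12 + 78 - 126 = m^3 - 13*m^2 + 52*m - 60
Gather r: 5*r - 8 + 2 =5*r - 6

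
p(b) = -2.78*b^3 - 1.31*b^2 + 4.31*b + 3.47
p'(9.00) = -694.81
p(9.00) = -2090.47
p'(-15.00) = -1832.89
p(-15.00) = 9026.57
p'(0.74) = -2.20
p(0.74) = 4.82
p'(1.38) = -15.19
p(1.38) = -0.38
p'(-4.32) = -140.02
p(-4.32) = 184.53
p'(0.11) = 3.92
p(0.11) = 3.92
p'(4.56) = -181.06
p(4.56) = -267.71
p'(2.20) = -41.82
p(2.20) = -22.99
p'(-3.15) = -70.19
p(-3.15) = 63.79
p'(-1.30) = -6.38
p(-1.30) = 1.76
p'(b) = -8.34*b^2 - 2.62*b + 4.31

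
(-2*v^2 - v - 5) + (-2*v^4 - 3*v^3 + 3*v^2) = -2*v^4 - 3*v^3 + v^2 - v - 5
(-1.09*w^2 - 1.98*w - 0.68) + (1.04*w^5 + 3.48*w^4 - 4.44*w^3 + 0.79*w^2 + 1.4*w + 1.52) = 1.04*w^5 + 3.48*w^4 - 4.44*w^3 - 0.3*w^2 - 0.58*w + 0.84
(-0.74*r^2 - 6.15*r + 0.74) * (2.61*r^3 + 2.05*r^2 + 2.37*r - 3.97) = -1.9314*r^5 - 17.5685*r^4 - 12.4299*r^3 - 10.1207*r^2 + 26.1693*r - 2.9378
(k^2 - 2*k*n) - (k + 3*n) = k^2 - 2*k*n - k - 3*n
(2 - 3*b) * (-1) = 3*b - 2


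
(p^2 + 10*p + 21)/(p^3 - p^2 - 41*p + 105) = (p + 3)/(p^2 - 8*p + 15)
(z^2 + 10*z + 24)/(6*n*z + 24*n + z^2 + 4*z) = (z + 6)/(6*n + z)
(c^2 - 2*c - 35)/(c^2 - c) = (c^2 - 2*c - 35)/(c*(c - 1))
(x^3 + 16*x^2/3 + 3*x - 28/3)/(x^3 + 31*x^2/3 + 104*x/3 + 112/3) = (x - 1)/(x + 4)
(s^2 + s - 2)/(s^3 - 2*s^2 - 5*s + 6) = 1/(s - 3)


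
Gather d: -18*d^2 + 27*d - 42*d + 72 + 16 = -18*d^2 - 15*d + 88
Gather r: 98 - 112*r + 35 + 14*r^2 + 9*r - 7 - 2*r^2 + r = 12*r^2 - 102*r + 126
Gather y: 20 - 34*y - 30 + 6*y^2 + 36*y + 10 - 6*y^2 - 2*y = 0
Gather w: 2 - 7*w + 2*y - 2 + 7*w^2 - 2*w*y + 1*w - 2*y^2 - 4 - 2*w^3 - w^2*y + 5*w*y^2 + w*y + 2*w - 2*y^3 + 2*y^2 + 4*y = -2*w^3 + w^2*(7 - y) + w*(5*y^2 - y - 4) - 2*y^3 + 6*y - 4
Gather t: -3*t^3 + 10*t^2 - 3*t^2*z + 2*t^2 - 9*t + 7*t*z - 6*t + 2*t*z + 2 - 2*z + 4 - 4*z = -3*t^3 + t^2*(12 - 3*z) + t*(9*z - 15) - 6*z + 6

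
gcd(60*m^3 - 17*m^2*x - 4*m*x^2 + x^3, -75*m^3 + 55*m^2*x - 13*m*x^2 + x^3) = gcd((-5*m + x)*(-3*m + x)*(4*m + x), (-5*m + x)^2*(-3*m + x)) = 15*m^2 - 8*m*x + x^2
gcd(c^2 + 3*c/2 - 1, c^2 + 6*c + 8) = c + 2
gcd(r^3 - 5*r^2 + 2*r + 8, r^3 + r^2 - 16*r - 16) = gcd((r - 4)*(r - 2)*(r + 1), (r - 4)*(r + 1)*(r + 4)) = r^2 - 3*r - 4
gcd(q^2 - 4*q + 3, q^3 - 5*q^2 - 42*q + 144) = q - 3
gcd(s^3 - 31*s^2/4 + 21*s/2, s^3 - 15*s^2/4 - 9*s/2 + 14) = s - 7/4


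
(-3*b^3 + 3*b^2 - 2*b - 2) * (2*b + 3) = -6*b^4 - 3*b^3 + 5*b^2 - 10*b - 6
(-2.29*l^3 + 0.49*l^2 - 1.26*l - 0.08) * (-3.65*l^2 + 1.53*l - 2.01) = 8.3585*l^5 - 5.2922*l^4 + 9.9516*l^3 - 2.6207*l^2 + 2.4102*l + 0.1608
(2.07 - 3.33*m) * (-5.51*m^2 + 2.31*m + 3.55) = 18.3483*m^3 - 19.098*m^2 - 7.0398*m + 7.3485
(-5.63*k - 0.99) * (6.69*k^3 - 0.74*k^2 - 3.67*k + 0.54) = -37.6647*k^4 - 2.4569*k^3 + 21.3947*k^2 + 0.5931*k - 0.5346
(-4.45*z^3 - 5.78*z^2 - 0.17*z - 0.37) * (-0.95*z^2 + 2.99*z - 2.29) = 4.2275*z^5 - 7.8145*z^4 - 6.9302*z^3 + 13.0794*z^2 - 0.717*z + 0.8473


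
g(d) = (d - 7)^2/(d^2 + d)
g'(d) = (-2*d - 1)*(d - 7)^2/(d^2 + d)^2 + (2*d - 14)/(d^2 + d)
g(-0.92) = -852.26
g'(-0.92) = 9942.11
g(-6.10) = 5.52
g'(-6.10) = 1.14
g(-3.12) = 15.48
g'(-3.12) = 9.21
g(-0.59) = -238.15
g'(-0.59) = 239.96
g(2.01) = 4.12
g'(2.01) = -5.06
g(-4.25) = 9.16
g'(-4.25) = 3.35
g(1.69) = 6.20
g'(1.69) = -8.31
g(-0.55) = -230.31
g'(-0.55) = 154.07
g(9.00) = 0.04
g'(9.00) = 0.04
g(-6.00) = 5.63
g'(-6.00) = 1.20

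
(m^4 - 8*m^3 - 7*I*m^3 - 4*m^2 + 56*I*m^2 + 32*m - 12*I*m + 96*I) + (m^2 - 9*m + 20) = m^4 - 8*m^3 - 7*I*m^3 - 3*m^2 + 56*I*m^2 + 23*m - 12*I*m + 20 + 96*I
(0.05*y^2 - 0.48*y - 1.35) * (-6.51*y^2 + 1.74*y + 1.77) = -0.3255*y^4 + 3.2118*y^3 + 8.0418*y^2 - 3.1986*y - 2.3895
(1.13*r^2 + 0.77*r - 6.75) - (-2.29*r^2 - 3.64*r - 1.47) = 3.42*r^2 + 4.41*r - 5.28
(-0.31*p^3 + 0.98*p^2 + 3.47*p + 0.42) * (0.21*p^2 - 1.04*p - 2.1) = -0.0651*p^5 + 0.5282*p^4 + 0.3605*p^3 - 5.5786*p^2 - 7.7238*p - 0.882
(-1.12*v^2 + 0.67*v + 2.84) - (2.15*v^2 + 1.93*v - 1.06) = -3.27*v^2 - 1.26*v + 3.9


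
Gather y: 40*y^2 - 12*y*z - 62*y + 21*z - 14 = 40*y^2 + y*(-12*z - 62) + 21*z - 14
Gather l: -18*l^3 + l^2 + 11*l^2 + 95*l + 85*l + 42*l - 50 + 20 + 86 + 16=-18*l^3 + 12*l^2 + 222*l + 72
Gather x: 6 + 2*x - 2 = 2*x + 4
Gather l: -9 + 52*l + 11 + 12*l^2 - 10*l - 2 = 12*l^2 + 42*l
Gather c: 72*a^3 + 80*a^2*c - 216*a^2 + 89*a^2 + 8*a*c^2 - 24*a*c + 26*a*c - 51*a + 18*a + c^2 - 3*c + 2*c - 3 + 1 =72*a^3 - 127*a^2 - 33*a + c^2*(8*a + 1) + c*(80*a^2 + 2*a - 1) - 2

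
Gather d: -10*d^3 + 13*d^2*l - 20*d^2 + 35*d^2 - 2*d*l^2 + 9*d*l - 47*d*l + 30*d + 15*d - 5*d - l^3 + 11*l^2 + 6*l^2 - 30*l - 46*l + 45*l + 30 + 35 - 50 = -10*d^3 + d^2*(13*l + 15) + d*(-2*l^2 - 38*l + 40) - l^3 + 17*l^2 - 31*l + 15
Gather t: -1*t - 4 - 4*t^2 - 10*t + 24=-4*t^2 - 11*t + 20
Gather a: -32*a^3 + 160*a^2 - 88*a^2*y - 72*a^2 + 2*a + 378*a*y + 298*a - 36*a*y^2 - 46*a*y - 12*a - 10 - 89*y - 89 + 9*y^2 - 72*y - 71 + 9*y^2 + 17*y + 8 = -32*a^3 + a^2*(88 - 88*y) + a*(-36*y^2 + 332*y + 288) + 18*y^2 - 144*y - 162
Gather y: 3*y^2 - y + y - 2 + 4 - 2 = 3*y^2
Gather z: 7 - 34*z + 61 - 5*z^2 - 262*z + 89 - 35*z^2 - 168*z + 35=-40*z^2 - 464*z + 192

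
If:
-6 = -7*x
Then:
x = 6/7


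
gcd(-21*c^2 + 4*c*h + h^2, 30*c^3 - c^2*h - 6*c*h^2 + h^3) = 3*c - h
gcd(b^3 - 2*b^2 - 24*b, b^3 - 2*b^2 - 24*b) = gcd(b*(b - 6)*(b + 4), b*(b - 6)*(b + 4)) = b^3 - 2*b^2 - 24*b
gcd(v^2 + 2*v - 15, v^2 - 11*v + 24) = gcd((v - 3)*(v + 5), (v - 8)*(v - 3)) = v - 3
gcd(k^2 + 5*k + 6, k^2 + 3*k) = k + 3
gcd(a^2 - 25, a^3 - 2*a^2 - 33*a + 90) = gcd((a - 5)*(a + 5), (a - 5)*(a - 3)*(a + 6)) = a - 5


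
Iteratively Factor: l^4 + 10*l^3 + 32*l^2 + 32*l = (l + 4)*(l^3 + 6*l^2 + 8*l) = l*(l + 4)*(l^2 + 6*l + 8) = l*(l + 2)*(l + 4)*(l + 4)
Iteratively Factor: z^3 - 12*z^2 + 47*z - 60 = (z - 4)*(z^2 - 8*z + 15) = (z - 5)*(z - 4)*(z - 3)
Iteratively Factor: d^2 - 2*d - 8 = (d - 4)*(d + 2)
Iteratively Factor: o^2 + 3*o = (o + 3)*(o)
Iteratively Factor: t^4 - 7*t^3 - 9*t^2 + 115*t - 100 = (t - 5)*(t^3 - 2*t^2 - 19*t + 20) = (t - 5)*(t + 4)*(t^2 - 6*t + 5) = (t - 5)*(t - 1)*(t + 4)*(t - 5)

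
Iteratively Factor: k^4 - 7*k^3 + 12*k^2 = (k)*(k^3 - 7*k^2 + 12*k) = k^2*(k^2 - 7*k + 12) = k^2*(k - 3)*(k - 4)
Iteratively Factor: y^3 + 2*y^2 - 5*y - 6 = (y + 3)*(y^2 - y - 2) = (y + 1)*(y + 3)*(y - 2)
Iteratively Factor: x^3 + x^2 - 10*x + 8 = (x - 1)*(x^2 + 2*x - 8) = (x - 1)*(x + 4)*(x - 2)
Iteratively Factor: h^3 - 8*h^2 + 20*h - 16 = (h - 4)*(h^2 - 4*h + 4) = (h - 4)*(h - 2)*(h - 2)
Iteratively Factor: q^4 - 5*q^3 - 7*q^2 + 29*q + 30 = (q + 2)*(q^3 - 7*q^2 + 7*q + 15) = (q - 5)*(q + 2)*(q^2 - 2*q - 3) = (q - 5)*(q - 3)*(q + 2)*(q + 1)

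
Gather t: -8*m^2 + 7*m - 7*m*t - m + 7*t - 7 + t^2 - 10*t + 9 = -8*m^2 + 6*m + t^2 + t*(-7*m - 3) + 2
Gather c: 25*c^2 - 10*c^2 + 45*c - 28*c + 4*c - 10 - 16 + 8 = 15*c^2 + 21*c - 18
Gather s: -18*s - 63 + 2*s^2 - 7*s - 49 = 2*s^2 - 25*s - 112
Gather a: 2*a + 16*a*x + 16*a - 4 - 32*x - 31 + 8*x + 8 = a*(16*x + 18) - 24*x - 27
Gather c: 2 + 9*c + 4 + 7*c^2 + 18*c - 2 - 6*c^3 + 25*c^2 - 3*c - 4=-6*c^3 + 32*c^2 + 24*c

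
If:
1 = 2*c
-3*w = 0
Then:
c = 1/2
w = 0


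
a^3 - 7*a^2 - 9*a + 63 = (a - 7)*(a - 3)*(a + 3)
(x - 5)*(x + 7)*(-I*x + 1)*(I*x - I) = x^4 + x^3 + I*x^3 - 37*x^2 + I*x^2 + 35*x - 37*I*x + 35*I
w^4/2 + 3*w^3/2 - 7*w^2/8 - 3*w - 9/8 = (w/2 + 1/2)*(w - 3/2)*(w + 1/2)*(w + 3)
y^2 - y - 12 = (y - 4)*(y + 3)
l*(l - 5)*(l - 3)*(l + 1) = l^4 - 7*l^3 + 7*l^2 + 15*l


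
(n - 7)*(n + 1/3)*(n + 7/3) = n^3 - 13*n^2/3 - 161*n/9 - 49/9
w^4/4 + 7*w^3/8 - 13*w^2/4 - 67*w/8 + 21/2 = (w/4 + 1)*(w - 3)*(w - 1)*(w + 7/2)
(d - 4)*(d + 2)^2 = d^3 - 12*d - 16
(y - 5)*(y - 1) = y^2 - 6*y + 5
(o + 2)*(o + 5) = o^2 + 7*o + 10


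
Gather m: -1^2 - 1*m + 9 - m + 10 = 18 - 2*m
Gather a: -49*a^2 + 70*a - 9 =-49*a^2 + 70*a - 9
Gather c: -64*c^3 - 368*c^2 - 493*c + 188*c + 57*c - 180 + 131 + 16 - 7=-64*c^3 - 368*c^2 - 248*c - 40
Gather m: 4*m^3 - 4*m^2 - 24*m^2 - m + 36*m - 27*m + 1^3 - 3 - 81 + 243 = 4*m^3 - 28*m^2 + 8*m + 160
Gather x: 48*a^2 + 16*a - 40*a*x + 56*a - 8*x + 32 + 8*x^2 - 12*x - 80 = 48*a^2 + 72*a + 8*x^2 + x*(-40*a - 20) - 48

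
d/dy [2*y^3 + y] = 6*y^2 + 1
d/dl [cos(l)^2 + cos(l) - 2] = -sin(l) - sin(2*l)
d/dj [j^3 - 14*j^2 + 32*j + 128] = 3*j^2 - 28*j + 32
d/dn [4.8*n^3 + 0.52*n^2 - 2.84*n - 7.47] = 14.4*n^2 + 1.04*n - 2.84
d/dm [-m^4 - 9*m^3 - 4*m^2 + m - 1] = -4*m^3 - 27*m^2 - 8*m + 1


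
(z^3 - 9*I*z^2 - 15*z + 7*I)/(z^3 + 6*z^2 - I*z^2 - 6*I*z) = (z^2 - 8*I*z - 7)/(z*(z + 6))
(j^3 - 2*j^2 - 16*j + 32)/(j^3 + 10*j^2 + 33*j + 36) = (j^2 - 6*j + 8)/(j^2 + 6*j + 9)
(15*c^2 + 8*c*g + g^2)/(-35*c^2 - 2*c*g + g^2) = (-3*c - g)/(7*c - g)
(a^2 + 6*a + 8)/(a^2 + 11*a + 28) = (a + 2)/(a + 7)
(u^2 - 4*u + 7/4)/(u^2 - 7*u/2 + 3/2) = (u - 7/2)/(u - 3)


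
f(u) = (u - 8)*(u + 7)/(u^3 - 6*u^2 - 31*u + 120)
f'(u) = (u - 8)*(u + 7)*(-3*u^2 + 12*u + 31)/(u^3 - 6*u^2 - 31*u + 120)^2 + (u - 8)/(u^3 - 6*u^2 - 31*u + 120) + (u + 7)/(u^3 - 6*u^2 - 31*u + 120)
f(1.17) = -0.72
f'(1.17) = -0.37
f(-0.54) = -0.41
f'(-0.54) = -0.09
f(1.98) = -1.26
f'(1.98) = -1.20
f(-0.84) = -0.39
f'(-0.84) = -0.07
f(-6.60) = 0.03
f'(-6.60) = 0.08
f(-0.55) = -0.41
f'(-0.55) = -0.09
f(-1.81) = -0.34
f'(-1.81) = -0.03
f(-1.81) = -0.34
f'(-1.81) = -0.03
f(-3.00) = -0.33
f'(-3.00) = 0.03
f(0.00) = -0.47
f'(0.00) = -0.13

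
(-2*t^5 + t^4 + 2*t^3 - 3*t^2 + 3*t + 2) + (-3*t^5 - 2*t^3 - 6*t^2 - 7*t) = -5*t^5 + t^4 - 9*t^2 - 4*t + 2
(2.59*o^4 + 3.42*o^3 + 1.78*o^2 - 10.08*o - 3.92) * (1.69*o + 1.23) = 4.3771*o^5 + 8.9655*o^4 + 7.2148*o^3 - 14.8458*o^2 - 19.0232*o - 4.8216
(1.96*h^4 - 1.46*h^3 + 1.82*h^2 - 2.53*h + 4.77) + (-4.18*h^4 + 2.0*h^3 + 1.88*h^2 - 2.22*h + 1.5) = -2.22*h^4 + 0.54*h^3 + 3.7*h^2 - 4.75*h + 6.27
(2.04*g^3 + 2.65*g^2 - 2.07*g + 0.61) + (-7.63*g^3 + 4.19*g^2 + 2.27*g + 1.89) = -5.59*g^3 + 6.84*g^2 + 0.2*g + 2.5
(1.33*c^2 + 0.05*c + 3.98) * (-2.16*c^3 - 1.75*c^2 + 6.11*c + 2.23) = -2.8728*c^5 - 2.4355*c^4 - 0.557999999999999*c^3 - 3.6936*c^2 + 24.4293*c + 8.8754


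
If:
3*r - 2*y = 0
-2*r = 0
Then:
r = 0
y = 0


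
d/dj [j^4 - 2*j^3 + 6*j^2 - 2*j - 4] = 4*j^3 - 6*j^2 + 12*j - 2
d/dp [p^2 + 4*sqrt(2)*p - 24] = 2*p + 4*sqrt(2)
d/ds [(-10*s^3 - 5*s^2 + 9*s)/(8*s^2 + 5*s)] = (-80*s^2 - 100*s - 97)/(64*s^2 + 80*s + 25)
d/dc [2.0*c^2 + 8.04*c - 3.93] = 4.0*c + 8.04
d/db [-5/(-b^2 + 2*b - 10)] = 10*(1 - b)/(b^2 - 2*b + 10)^2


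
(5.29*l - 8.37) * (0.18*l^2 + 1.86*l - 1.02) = 0.9522*l^3 + 8.3328*l^2 - 20.964*l + 8.5374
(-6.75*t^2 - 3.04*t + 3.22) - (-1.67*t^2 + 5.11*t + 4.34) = -5.08*t^2 - 8.15*t - 1.12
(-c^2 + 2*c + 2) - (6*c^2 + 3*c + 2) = -7*c^2 - c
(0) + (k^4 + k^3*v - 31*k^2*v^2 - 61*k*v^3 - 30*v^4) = k^4 + k^3*v - 31*k^2*v^2 - 61*k*v^3 - 30*v^4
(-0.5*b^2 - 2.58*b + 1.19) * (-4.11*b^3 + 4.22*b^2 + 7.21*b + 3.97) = 2.055*b^5 + 8.4938*b^4 - 19.3835*b^3 - 15.565*b^2 - 1.6627*b + 4.7243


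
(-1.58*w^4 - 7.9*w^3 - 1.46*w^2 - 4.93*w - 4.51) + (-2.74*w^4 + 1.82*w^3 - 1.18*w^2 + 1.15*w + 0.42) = -4.32*w^4 - 6.08*w^3 - 2.64*w^2 - 3.78*w - 4.09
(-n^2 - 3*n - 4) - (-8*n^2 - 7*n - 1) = 7*n^2 + 4*n - 3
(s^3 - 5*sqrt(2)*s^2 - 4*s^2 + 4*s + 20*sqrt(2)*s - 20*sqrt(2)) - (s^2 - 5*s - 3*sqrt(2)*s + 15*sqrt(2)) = s^3 - 5*sqrt(2)*s^2 - 5*s^2 + 9*s + 23*sqrt(2)*s - 35*sqrt(2)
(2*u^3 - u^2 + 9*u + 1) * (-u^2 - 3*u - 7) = -2*u^5 - 5*u^4 - 20*u^3 - 21*u^2 - 66*u - 7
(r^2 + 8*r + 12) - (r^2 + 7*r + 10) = r + 2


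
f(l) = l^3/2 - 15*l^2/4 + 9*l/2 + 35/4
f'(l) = 3*l^2/2 - 15*l/2 + 9/2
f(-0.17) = 7.87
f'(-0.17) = 5.82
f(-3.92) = -96.63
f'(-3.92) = 56.95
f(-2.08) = -21.33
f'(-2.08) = 26.59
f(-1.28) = -4.20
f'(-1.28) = 16.56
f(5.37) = 2.20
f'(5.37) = 7.48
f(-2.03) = -20.02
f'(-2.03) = 25.91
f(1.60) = 8.40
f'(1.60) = -3.66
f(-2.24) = -25.77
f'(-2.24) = 28.83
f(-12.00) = -1449.25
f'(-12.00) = 310.50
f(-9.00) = -700.00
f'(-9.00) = 193.50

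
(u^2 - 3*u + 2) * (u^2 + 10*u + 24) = u^4 + 7*u^3 - 4*u^2 - 52*u + 48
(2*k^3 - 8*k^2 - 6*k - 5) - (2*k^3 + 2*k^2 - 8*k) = -10*k^2 + 2*k - 5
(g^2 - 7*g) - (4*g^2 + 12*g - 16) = -3*g^2 - 19*g + 16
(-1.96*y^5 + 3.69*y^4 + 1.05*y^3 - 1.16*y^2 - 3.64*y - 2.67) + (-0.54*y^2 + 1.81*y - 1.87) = -1.96*y^5 + 3.69*y^4 + 1.05*y^3 - 1.7*y^2 - 1.83*y - 4.54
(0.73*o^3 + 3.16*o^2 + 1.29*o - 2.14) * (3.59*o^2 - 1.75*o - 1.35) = 2.6207*o^5 + 10.0669*o^4 - 1.8844*o^3 - 14.2061*o^2 + 2.0035*o + 2.889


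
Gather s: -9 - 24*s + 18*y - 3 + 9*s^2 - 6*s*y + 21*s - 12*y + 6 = 9*s^2 + s*(-6*y - 3) + 6*y - 6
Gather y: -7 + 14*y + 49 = 14*y + 42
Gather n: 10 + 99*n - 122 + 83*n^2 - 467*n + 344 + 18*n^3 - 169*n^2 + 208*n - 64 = 18*n^3 - 86*n^2 - 160*n + 168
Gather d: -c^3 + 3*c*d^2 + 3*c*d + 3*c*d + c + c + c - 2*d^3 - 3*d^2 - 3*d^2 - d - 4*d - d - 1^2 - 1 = -c^3 + 3*c - 2*d^3 + d^2*(3*c - 6) + d*(6*c - 6) - 2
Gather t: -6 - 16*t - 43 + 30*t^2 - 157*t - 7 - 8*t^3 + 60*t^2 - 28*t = -8*t^3 + 90*t^2 - 201*t - 56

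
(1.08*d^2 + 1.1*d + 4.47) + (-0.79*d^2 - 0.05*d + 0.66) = 0.29*d^2 + 1.05*d + 5.13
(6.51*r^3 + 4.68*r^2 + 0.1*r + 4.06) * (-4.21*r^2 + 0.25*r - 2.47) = -27.4071*r^5 - 18.0753*r^4 - 15.3307*r^3 - 28.6272*r^2 + 0.768*r - 10.0282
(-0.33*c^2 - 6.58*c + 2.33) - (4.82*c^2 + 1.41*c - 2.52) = -5.15*c^2 - 7.99*c + 4.85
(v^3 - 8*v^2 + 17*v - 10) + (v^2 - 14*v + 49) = v^3 - 7*v^2 + 3*v + 39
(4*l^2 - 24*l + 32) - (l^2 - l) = 3*l^2 - 23*l + 32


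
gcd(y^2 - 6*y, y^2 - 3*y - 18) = y - 6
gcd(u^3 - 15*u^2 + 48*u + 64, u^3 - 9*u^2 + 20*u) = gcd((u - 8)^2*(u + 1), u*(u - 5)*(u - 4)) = 1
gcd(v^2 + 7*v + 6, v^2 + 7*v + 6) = v^2 + 7*v + 6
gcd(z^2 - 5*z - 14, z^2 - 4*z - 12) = z + 2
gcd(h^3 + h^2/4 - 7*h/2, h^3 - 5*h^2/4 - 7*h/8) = h^2 - 7*h/4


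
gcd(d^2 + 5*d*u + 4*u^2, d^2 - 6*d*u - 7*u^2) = d + u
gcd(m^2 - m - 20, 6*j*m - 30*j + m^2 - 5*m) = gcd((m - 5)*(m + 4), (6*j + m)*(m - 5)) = m - 5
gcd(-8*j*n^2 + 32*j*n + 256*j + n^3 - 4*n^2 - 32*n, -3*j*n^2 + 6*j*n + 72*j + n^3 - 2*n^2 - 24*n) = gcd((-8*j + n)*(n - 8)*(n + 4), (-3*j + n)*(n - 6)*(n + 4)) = n + 4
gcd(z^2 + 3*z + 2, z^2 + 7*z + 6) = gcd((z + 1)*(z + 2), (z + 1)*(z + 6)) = z + 1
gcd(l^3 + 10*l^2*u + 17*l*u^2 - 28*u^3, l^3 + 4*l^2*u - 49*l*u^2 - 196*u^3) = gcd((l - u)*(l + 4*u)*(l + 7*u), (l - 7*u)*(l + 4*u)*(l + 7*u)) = l^2 + 11*l*u + 28*u^2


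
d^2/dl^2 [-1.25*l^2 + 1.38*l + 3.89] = -2.50000000000000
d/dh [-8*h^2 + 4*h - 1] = 4 - 16*h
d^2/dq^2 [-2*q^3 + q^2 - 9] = 2 - 12*q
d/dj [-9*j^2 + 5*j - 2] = 5 - 18*j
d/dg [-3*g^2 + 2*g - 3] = 2 - 6*g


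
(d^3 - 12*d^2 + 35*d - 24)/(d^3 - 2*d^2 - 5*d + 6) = (d - 8)/(d + 2)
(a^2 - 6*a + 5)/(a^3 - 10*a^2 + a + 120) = (a - 1)/(a^2 - 5*a - 24)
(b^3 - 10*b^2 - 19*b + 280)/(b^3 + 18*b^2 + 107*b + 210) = (b^2 - 15*b + 56)/(b^2 + 13*b + 42)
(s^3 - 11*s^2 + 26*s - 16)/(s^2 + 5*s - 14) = (s^2 - 9*s + 8)/(s + 7)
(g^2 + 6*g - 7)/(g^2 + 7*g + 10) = (g^2 + 6*g - 7)/(g^2 + 7*g + 10)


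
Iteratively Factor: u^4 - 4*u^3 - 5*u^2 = (u + 1)*(u^3 - 5*u^2) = u*(u + 1)*(u^2 - 5*u) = u^2*(u + 1)*(u - 5)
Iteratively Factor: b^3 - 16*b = (b - 4)*(b^2 + 4*b) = b*(b - 4)*(b + 4)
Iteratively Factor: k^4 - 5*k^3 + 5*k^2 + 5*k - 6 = (k - 3)*(k^3 - 2*k^2 - k + 2) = (k - 3)*(k - 1)*(k^2 - k - 2) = (k - 3)*(k - 1)*(k + 1)*(k - 2)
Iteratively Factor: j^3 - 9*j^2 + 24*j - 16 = (j - 1)*(j^2 - 8*j + 16) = (j - 4)*(j - 1)*(j - 4)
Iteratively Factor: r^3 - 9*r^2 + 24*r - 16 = (r - 4)*(r^2 - 5*r + 4) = (r - 4)^2*(r - 1)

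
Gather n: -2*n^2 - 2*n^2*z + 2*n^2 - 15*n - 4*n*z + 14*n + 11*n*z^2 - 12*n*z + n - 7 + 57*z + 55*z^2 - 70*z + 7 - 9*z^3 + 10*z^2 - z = -2*n^2*z + n*(11*z^2 - 16*z) - 9*z^3 + 65*z^2 - 14*z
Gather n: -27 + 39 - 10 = 2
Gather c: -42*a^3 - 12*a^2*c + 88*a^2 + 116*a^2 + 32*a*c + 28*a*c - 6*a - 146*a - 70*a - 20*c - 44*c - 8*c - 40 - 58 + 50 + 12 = -42*a^3 + 204*a^2 - 222*a + c*(-12*a^2 + 60*a - 72) - 36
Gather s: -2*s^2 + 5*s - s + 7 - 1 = -2*s^2 + 4*s + 6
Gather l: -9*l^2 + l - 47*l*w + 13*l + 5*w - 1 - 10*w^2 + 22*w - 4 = -9*l^2 + l*(14 - 47*w) - 10*w^2 + 27*w - 5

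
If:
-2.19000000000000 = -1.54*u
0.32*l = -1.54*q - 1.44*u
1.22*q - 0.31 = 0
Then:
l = -7.62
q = 0.25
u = 1.42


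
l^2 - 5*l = l*(l - 5)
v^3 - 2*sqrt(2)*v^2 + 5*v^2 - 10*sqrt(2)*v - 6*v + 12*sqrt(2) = (v - 1)*(v + 6)*(v - 2*sqrt(2))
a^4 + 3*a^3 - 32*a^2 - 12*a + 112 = (a - 4)*(a - 2)*(a + 2)*(a + 7)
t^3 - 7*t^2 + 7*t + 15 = (t - 5)*(t - 3)*(t + 1)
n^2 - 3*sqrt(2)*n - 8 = (n - 4*sqrt(2))*(n + sqrt(2))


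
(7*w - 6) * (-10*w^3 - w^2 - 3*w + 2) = -70*w^4 + 53*w^3 - 15*w^2 + 32*w - 12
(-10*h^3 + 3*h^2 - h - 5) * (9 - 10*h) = 100*h^4 - 120*h^3 + 37*h^2 + 41*h - 45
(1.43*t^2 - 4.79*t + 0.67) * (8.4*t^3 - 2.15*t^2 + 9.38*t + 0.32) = 12.012*t^5 - 43.3105*t^4 + 29.3399*t^3 - 45.9131*t^2 + 4.7518*t + 0.2144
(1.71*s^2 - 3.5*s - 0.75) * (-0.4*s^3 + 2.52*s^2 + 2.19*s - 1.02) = -0.684*s^5 + 5.7092*s^4 - 4.7751*s^3 - 11.2992*s^2 + 1.9275*s + 0.765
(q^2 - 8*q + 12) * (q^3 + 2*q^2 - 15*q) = q^5 - 6*q^4 - 19*q^3 + 144*q^2 - 180*q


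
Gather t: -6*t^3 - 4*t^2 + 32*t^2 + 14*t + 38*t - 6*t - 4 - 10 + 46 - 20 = -6*t^3 + 28*t^2 + 46*t + 12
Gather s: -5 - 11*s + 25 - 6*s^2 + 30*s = -6*s^2 + 19*s + 20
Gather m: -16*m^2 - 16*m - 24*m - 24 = -16*m^2 - 40*m - 24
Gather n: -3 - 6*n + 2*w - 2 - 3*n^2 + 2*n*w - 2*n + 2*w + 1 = -3*n^2 + n*(2*w - 8) + 4*w - 4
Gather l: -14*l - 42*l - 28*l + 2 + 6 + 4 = 12 - 84*l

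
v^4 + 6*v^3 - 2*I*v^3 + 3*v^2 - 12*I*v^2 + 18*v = v*(v + 6)*(v - 3*I)*(v + I)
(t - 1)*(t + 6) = t^2 + 5*t - 6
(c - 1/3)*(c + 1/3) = c^2 - 1/9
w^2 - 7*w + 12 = (w - 4)*(w - 3)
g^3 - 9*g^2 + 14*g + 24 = (g - 6)*(g - 4)*(g + 1)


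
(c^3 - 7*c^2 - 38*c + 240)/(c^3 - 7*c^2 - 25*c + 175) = (c^2 - 2*c - 48)/(c^2 - 2*c - 35)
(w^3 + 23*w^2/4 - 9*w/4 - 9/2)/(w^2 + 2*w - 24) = (4*w^2 - w - 3)/(4*(w - 4))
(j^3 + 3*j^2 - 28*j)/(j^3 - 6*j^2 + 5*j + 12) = j*(j + 7)/(j^2 - 2*j - 3)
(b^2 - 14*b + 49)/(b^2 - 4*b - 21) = (b - 7)/(b + 3)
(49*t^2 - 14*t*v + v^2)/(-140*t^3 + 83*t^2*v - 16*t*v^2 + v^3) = (-7*t + v)/(20*t^2 - 9*t*v + v^2)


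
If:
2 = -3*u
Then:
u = -2/3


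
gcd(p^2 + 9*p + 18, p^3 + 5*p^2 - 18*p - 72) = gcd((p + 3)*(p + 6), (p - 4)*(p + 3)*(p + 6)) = p^2 + 9*p + 18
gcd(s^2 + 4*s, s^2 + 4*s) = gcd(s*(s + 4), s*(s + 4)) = s^2 + 4*s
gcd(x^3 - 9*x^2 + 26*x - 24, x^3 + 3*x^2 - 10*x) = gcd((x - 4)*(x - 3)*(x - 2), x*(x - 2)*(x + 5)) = x - 2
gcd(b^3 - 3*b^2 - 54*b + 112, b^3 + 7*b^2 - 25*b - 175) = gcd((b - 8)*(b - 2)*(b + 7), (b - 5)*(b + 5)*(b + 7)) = b + 7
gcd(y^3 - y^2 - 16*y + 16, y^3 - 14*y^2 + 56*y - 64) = y - 4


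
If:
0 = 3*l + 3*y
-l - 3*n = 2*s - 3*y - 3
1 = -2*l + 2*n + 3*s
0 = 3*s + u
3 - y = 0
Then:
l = -3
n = 11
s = -9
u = 27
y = 3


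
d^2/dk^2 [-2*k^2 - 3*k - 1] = -4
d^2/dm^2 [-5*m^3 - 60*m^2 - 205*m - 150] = -30*m - 120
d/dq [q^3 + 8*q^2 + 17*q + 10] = 3*q^2 + 16*q + 17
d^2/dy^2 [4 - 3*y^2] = -6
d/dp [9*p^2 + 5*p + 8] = 18*p + 5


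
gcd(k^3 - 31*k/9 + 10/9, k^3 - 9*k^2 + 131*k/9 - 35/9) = k^2 - 2*k + 5/9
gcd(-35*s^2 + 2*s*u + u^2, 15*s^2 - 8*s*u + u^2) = 5*s - u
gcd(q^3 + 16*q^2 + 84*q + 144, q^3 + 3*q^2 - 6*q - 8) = q + 4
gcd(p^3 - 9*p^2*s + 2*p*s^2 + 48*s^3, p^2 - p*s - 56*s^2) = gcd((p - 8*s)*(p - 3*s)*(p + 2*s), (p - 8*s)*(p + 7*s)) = p - 8*s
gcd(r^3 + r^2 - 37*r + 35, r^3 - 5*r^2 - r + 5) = r^2 - 6*r + 5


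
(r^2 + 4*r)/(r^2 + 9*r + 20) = r/(r + 5)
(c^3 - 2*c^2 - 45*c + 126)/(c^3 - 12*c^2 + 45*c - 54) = (c + 7)/(c - 3)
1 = 1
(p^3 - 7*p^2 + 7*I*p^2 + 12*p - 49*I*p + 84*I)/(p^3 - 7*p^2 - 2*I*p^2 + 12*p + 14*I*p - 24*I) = (p + 7*I)/(p - 2*I)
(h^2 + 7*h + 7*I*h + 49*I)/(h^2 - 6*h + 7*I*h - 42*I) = (h + 7)/(h - 6)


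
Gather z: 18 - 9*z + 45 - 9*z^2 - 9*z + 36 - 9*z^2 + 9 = -18*z^2 - 18*z + 108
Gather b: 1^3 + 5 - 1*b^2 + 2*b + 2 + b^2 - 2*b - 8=0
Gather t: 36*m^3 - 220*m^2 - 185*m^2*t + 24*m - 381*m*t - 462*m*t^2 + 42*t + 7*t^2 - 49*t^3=36*m^3 - 220*m^2 + 24*m - 49*t^3 + t^2*(7 - 462*m) + t*(-185*m^2 - 381*m + 42)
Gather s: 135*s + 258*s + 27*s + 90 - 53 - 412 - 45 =420*s - 420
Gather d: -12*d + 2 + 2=4 - 12*d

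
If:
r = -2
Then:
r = -2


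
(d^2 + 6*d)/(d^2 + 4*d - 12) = d/(d - 2)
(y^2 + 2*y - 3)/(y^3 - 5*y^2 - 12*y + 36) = (y - 1)/(y^2 - 8*y + 12)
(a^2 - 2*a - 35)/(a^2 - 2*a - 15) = (-a^2 + 2*a + 35)/(-a^2 + 2*a + 15)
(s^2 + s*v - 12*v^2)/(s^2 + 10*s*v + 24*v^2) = (s - 3*v)/(s + 6*v)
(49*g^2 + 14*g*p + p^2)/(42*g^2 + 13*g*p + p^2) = (7*g + p)/(6*g + p)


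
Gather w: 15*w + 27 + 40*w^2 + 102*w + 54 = 40*w^2 + 117*w + 81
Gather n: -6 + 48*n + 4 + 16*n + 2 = 64*n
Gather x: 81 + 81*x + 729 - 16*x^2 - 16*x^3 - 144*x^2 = -16*x^3 - 160*x^2 + 81*x + 810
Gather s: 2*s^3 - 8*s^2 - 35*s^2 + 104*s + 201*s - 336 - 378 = 2*s^3 - 43*s^2 + 305*s - 714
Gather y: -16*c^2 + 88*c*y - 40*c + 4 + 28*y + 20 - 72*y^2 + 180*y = -16*c^2 - 40*c - 72*y^2 + y*(88*c + 208) + 24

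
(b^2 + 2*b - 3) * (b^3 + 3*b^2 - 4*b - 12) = b^5 + 5*b^4 - b^3 - 29*b^2 - 12*b + 36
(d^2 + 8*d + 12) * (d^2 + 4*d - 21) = d^4 + 12*d^3 + 23*d^2 - 120*d - 252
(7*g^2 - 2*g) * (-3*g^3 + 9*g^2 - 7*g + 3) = -21*g^5 + 69*g^4 - 67*g^3 + 35*g^2 - 6*g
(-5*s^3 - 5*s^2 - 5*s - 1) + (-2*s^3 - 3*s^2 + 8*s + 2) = -7*s^3 - 8*s^2 + 3*s + 1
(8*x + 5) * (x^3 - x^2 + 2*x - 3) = 8*x^4 - 3*x^3 + 11*x^2 - 14*x - 15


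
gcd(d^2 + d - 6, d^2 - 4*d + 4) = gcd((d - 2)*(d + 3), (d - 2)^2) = d - 2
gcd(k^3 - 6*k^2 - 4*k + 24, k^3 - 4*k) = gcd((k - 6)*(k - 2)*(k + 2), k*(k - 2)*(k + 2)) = k^2 - 4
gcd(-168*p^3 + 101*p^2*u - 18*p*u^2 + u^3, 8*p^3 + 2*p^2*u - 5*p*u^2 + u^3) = 1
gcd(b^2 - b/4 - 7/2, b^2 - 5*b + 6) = b - 2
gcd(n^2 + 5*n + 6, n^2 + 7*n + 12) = n + 3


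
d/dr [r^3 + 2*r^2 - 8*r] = 3*r^2 + 4*r - 8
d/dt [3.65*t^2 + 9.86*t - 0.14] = 7.3*t + 9.86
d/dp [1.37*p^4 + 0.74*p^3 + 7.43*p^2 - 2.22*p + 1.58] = 5.48*p^3 + 2.22*p^2 + 14.86*p - 2.22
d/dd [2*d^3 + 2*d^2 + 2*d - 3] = 6*d^2 + 4*d + 2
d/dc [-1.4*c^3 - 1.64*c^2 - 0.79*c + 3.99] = -4.2*c^2 - 3.28*c - 0.79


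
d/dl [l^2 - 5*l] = 2*l - 5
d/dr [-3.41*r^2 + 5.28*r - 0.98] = 5.28 - 6.82*r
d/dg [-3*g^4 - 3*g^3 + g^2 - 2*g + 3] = -12*g^3 - 9*g^2 + 2*g - 2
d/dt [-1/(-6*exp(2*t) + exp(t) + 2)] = (1 - 12*exp(t))*exp(t)/(-6*exp(2*t) + exp(t) + 2)^2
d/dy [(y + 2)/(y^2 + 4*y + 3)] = (y^2 + 4*y - 2*(y + 2)^2 + 3)/(y^2 + 4*y + 3)^2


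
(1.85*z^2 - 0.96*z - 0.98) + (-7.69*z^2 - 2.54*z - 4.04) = -5.84*z^2 - 3.5*z - 5.02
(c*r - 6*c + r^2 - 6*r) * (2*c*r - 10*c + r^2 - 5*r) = 2*c^2*r^2 - 22*c^2*r + 60*c^2 + 3*c*r^3 - 33*c*r^2 + 90*c*r + r^4 - 11*r^3 + 30*r^2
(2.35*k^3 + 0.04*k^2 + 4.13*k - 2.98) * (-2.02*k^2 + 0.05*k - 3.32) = -4.747*k^5 + 0.0367*k^4 - 16.1426*k^3 + 6.0933*k^2 - 13.8606*k + 9.8936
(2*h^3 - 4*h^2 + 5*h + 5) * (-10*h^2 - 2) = -20*h^5 + 40*h^4 - 54*h^3 - 42*h^2 - 10*h - 10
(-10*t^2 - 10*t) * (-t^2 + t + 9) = 10*t^4 - 100*t^2 - 90*t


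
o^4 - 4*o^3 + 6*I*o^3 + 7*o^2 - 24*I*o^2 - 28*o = o*(o - 4)*(o - I)*(o + 7*I)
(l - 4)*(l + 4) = l^2 - 16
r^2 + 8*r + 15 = (r + 3)*(r + 5)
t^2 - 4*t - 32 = (t - 8)*(t + 4)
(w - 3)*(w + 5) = w^2 + 2*w - 15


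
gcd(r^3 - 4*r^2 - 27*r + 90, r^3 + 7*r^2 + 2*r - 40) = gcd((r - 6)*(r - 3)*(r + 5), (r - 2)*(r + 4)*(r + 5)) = r + 5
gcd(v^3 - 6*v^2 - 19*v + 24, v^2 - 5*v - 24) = v^2 - 5*v - 24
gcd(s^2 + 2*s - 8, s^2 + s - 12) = s + 4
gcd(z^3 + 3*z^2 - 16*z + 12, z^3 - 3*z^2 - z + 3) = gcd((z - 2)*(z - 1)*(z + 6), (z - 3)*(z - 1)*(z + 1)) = z - 1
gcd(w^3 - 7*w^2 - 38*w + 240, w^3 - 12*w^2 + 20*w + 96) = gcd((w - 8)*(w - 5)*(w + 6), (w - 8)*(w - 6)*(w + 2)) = w - 8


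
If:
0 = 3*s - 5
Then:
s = 5/3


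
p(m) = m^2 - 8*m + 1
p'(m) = 2*m - 8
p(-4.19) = 52.08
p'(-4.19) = -16.38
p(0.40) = -2.04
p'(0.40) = -7.20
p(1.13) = -6.76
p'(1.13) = -5.74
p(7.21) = -4.70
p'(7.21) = 6.42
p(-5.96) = 84.20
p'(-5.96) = -19.92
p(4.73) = -14.47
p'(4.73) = 1.46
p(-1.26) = 12.67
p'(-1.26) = -10.52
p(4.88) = -14.23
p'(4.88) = 1.76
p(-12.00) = 241.00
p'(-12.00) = -32.00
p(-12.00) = 241.00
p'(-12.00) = -32.00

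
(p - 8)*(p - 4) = p^2 - 12*p + 32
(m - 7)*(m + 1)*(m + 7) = m^3 + m^2 - 49*m - 49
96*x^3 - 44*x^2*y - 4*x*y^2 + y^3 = (-8*x + y)*(-2*x + y)*(6*x + y)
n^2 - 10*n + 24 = (n - 6)*(n - 4)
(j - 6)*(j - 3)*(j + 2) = j^3 - 7*j^2 + 36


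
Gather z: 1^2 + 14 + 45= 60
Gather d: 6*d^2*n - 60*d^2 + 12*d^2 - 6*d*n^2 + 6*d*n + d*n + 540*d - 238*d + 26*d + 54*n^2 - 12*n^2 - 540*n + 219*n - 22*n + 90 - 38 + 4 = d^2*(6*n - 48) + d*(-6*n^2 + 7*n + 328) + 42*n^2 - 343*n + 56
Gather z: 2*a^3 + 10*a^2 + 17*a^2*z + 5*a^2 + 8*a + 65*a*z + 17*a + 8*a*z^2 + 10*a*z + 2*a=2*a^3 + 15*a^2 + 8*a*z^2 + 27*a + z*(17*a^2 + 75*a)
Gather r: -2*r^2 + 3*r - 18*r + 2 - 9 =-2*r^2 - 15*r - 7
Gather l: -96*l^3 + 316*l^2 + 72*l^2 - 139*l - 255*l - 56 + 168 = -96*l^3 + 388*l^2 - 394*l + 112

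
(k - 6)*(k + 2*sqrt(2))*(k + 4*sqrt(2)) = k^3 - 6*k^2 + 6*sqrt(2)*k^2 - 36*sqrt(2)*k + 16*k - 96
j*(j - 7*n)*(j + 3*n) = j^3 - 4*j^2*n - 21*j*n^2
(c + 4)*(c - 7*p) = c^2 - 7*c*p + 4*c - 28*p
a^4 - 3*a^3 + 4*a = a*(a - 2)^2*(a + 1)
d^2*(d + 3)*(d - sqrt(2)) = d^4 - sqrt(2)*d^3 + 3*d^3 - 3*sqrt(2)*d^2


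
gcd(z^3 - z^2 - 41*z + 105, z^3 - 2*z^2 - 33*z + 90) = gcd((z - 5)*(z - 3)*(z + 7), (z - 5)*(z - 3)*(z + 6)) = z^2 - 8*z + 15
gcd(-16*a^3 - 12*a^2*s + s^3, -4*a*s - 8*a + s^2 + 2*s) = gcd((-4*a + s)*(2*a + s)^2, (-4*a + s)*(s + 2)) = -4*a + s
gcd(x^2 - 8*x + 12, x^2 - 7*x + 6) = x - 6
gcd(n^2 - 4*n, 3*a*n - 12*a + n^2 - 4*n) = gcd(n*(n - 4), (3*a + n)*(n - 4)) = n - 4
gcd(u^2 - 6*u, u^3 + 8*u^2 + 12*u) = u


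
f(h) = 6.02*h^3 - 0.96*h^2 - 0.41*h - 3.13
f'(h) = 18.06*h^2 - 1.92*h - 0.41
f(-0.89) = -7.77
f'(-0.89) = 15.60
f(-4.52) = -576.81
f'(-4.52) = 377.24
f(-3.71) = -322.23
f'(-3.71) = 255.29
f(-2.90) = -156.84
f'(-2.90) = 157.04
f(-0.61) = -4.60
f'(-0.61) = 7.48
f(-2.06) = -58.98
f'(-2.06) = 80.18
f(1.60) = 18.41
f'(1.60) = 42.75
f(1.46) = 12.96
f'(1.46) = 35.28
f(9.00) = 4304.00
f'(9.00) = 1445.17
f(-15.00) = -20530.48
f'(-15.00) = 4091.89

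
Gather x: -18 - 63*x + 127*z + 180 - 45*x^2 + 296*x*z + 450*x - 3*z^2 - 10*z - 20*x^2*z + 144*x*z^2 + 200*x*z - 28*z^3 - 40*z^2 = x^2*(-20*z - 45) + x*(144*z^2 + 496*z + 387) - 28*z^3 - 43*z^2 + 117*z + 162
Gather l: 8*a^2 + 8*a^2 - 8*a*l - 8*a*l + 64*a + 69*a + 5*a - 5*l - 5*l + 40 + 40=16*a^2 + 138*a + l*(-16*a - 10) + 80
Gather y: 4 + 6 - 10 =0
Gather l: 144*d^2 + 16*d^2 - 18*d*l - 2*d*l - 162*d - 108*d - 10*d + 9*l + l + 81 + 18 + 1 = 160*d^2 - 280*d + l*(10 - 20*d) + 100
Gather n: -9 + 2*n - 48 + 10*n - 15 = 12*n - 72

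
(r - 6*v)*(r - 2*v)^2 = r^3 - 10*r^2*v + 28*r*v^2 - 24*v^3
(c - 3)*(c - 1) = c^2 - 4*c + 3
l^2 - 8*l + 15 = (l - 5)*(l - 3)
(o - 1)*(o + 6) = o^2 + 5*o - 6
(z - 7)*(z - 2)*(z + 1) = z^3 - 8*z^2 + 5*z + 14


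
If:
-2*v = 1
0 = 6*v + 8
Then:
No Solution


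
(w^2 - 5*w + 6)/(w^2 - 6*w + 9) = (w - 2)/(w - 3)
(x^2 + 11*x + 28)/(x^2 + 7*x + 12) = (x + 7)/(x + 3)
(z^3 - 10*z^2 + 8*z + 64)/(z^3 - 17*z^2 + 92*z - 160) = (z + 2)/(z - 5)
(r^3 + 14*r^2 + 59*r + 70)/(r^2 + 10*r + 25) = (r^2 + 9*r + 14)/(r + 5)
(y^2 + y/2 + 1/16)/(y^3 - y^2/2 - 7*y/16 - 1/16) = 1/(y - 1)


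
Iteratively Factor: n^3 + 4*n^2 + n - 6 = (n + 3)*(n^2 + n - 2) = (n - 1)*(n + 3)*(n + 2)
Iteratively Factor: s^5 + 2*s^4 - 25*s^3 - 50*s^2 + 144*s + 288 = (s - 3)*(s^4 + 5*s^3 - 10*s^2 - 80*s - 96) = (s - 3)*(s + 2)*(s^3 + 3*s^2 - 16*s - 48) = (s - 3)*(s + 2)*(s + 4)*(s^2 - s - 12) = (s - 3)*(s + 2)*(s + 3)*(s + 4)*(s - 4)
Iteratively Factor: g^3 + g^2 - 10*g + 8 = (g - 1)*(g^2 + 2*g - 8) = (g - 2)*(g - 1)*(g + 4)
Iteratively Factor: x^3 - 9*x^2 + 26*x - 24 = (x - 3)*(x^2 - 6*x + 8) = (x - 3)*(x - 2)*(x - 4)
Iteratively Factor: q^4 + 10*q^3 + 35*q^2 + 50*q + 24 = (q + 4)*(q^3 + 6*q^2 + 11*q + 6) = (q + 1)*(q + 4)*(q^2 + 5*q + 6) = (q + 1)*(q + 2)*(q + 4)*(q + 3)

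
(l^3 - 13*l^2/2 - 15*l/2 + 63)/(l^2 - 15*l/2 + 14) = (l^2 - 3*l - 18)/(l - 4)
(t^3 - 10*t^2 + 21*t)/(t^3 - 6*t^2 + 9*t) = (t - 7)/(t - 3)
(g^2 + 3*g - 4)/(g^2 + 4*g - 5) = (g + 4)/(g + 5)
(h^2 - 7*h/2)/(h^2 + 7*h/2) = (2*h - 7)/(2*h + 7)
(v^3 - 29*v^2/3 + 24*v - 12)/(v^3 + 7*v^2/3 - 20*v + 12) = (v - 6)/(v + 6)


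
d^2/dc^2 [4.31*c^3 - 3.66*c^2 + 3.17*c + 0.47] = 25.86*c - 7.32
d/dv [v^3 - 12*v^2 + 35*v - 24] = 3*v^2 - 24*v + 35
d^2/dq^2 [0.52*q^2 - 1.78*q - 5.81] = 1.04000000000000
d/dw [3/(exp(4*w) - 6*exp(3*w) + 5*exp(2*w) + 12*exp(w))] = 6*(-2*exp(3*w) + 9*exp(2*w) - 5*exp(w) - 6)*exp(-w)/(exp(3*w) - 6*exp(2*w) + 5*exp(w) + 12)^2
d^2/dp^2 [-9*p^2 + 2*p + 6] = -18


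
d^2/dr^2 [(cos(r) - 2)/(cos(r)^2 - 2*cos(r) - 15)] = (9*sin(r)^4*cos(r) - 6*sin(r)^4 + 158*sin(r)^2 + 491*cos(r)/2 + 27*cos(3*r) - cos(5*r)/2 - 16)/(sin(r)^2 + 2*cos(r) + 14)^3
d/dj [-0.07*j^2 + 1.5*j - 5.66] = 1.5 - 0.14*j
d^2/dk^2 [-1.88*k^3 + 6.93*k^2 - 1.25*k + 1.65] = 13.86 - 11.28*k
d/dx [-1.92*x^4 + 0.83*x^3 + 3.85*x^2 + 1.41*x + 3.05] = -7.68*x^3 + 2.49*x^2 + 7.7*x + 1.41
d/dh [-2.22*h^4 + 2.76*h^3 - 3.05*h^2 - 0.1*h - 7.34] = -8.88*h^3 + 8.28*h^2 - 6.1*h - 0.1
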